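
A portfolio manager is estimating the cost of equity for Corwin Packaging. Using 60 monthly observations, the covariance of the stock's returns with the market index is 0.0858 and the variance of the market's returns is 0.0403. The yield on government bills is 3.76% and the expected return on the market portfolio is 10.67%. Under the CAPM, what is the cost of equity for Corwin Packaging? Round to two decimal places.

18.47%

β = Cov(R_i, R_m) / Var(R_m) = 0.0858 / 0.0403 = 2.1290
MRP = 10.67% − 3.76% = 6.91%
E(R) = R_f + β × MRP = 3.76% + 2.1290 × 6.91% = 18.47%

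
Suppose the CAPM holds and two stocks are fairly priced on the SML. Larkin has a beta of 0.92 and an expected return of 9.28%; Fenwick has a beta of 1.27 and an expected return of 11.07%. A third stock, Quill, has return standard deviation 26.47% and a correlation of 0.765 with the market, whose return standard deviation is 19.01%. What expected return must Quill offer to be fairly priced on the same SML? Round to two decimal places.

10.02%

MRP = (11.07% − 9.28%) / (1.27 − 0.92) = 5.1143%
R_f = 9.28% − 0.92 × 5.1143% = 4.5748%
β_Quill = ρ·σ_i/σ_m = 0.765 × 26.47 / 19.01 = 1.0652
E(R_Quill) = R_f + β × MRP = 4.5748% + 1.0652 × 5.1143% = 10.02%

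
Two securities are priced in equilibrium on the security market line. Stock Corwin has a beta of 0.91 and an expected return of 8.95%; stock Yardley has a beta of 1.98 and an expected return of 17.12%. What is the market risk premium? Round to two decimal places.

Both satisfy E(R) = R_f + β·MRP, so the slope of the SML is
MRP = (17.12% − 8.95%) / (1.98 − 0.91) = 8.17% / 1.07 = 7.6355%

7.64%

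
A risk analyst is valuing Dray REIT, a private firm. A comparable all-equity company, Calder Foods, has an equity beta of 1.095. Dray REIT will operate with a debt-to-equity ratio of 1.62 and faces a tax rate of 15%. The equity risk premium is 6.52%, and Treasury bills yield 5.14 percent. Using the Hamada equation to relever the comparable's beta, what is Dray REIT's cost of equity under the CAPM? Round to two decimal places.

β_L = β_U × [1 + (1 − t)(D/E)] = 1.095 × [1 + (1 − 0.15) × 1.62]
    = 1.095 × [1 + 0.85 × 1.62] = 1.095 × 2.3770 = 2.6028
E(R) = R_f + β_L × MRP = 5.14% + 2.6028 × 6.52% = 22.11%

22.11%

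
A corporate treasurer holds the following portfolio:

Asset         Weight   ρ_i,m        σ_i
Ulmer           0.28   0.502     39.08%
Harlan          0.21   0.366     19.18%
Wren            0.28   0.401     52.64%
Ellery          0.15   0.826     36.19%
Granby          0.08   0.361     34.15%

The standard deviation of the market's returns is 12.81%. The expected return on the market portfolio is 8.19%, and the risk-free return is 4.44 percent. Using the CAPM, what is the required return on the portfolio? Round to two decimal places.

β_Ulmer = 0.502 × 39.08% / 12.81% = 1.5315
β_Harlan = 0.366 × 19.18% / 12.81% = 0.5480
β_Wren = 0.401 × 52.64% / 12.81% = 1.6478
β_Ellery = 0.826 × 36.19% / 12.81% = 2.3336
β_Granby = 0.361 × 34.15% / 12.81% = 0.9624
β_P = Σ w_i β_i = 0.28×1.5315 + 0.21×0.5480 + 0.28×1.6478 + 0.15×2.3336 + 0.08×0.9624 = 1.4323
MRP = 8.19% − 4.44% = 3.75%
E(R_P) = R_f + β_P × MRP = 4.44% + 1.4323 × 3.75% = 9.81%

9.81%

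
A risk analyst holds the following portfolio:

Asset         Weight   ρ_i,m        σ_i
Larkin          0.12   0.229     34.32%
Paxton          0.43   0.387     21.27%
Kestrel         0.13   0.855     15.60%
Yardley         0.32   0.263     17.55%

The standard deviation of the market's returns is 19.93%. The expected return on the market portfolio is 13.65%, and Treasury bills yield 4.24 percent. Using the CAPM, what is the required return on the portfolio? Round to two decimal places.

7.87%

β_Larkin = 0.229 × 34.32% / 19.93% = 0.3943
β_Paxton = 0.387 × 21.27% / 19.93% = 0.4130
β_Kestrel = 0.855 × 15.60% / 19.93% = 0.6692
β_Yardley = 0.263 × 17.55% / 19.93% = 0.2316
β_P = Σ w_i β_i = 0.12×0.3943 + 0.43×0.4130 + 0.13×0.6692 + 0.32×0.2316 = 0.3860
MRP = 13.65% − 4.24% = 9.41%
E(R_P) = R_f + β_P × MRP = 4.24% + 0.3860 × 9.41% = 7.87%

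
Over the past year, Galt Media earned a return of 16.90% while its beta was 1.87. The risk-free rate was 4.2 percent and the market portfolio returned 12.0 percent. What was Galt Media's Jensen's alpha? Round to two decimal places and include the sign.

-1.89%

Market excess return = 12.0% − 4.2% = 7.80%
CAPM benchmark = R_f + β(R_m − R_f) = 4.2% + 1.87 × 7.8% = 18.7860%
α = actual − benchmark = 16.90% − 18.7860% = -1.89%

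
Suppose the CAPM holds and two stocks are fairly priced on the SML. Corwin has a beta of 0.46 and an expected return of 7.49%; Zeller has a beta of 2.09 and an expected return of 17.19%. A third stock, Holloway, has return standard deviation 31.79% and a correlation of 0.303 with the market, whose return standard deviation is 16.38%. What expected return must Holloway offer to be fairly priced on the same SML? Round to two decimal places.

8.25%

MRP = (17.19% − 7.49%) / (2.09 − 0.46) = 5.9509%
R_f = 7.49% − 0.46 × 5.9509% = 4.7526%
β_Holloway = ρ·σ_i/σ_m = 0.303 × 31.79 / 16.38 = 0.5881
E(R_Holloway) = R_f + β × MRP = 4.7526% + 0.5881 × 5.9509% = 8.25%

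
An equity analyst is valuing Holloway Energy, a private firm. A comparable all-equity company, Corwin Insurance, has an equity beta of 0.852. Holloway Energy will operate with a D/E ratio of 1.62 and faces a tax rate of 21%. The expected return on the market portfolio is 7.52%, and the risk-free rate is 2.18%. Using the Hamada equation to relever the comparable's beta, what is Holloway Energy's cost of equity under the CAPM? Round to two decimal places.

12.55%

β_L = β_U × [1 + (1 − t)(D/E)] = 0.852 × [1 + (1 − 0.21) × 1.62]
    = 0.852 × [1 + 0.79 × 1.62] = 0.852 × 2.2798 = 1.9424
MRP = 7.52% − 2.18% = 5.34%
E(R) = R_f + β_L × MRP = 2.18% + 1.9424 × 5.34% = 12.55%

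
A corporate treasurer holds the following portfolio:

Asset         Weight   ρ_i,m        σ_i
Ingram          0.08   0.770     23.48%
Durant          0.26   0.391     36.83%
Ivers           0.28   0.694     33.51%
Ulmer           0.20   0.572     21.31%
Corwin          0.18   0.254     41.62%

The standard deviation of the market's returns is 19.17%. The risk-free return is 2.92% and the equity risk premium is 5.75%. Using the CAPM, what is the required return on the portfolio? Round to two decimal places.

7.73%

β_Ingram = 0.770 × 23.48% / 19.17% = 0.9431
β_Durant = 0.391 × 36.83% / 19.17% = 0.7512
β_Ivers = 0.694 × 33.51% / 19.17% = 1.2131
β_Ulmer = 0.572 × 21.31% / 19.17% = 0.6359
β_Corwin = 0.254 × 41.62% / 19.17% = 0.5515
β_P = Σ w_i β_i = 0.08×0.9431 + 0.26×0.7512 + 0.28×1.2131 + 0.20×0.6359 + 0.18×0.5515 = 0.8369
E(R_P) = R_f + β_P × MRP = 2.92% + 0.8369 × 5.75% = 7.73%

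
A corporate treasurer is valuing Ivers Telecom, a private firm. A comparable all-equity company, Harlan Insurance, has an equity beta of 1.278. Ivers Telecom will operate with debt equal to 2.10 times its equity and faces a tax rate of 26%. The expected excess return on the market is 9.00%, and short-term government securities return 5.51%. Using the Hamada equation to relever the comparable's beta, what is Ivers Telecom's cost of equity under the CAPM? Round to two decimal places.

34.89%

β_L = β_U × [1 + (1 − t)(D/E)] = 1.278 × [1 + (1 − 0.26) × 2.10]
    = 1.278 × [1 + 0.74 × 2.10] = 1.278 × 2.5540 = 3.2640
E(R) = R_f + β_L × MRP = 5.51% + 3.2640 × 9.00% = 34.89%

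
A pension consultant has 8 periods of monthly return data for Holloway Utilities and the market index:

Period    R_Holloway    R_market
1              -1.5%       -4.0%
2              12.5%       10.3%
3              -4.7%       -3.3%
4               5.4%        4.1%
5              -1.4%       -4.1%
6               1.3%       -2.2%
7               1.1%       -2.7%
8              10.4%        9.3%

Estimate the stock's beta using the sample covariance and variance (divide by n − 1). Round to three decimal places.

Mean R_i = (-1.5 + 12.5 − 4.7 + 5.4 − 1.4 + 1.3 + 1.1 + 10.4) / 8 = 2.8875%
Mean R_m = (-4.0 + 10.3 − 3.3 + 4.1 − 4.1 − 2.2 − 2.7 + 9.3) / 8 = 0.9250%
Σ(R_i − R̄_i)(R_m − R̄_m) = 247.6625  ⇒  Cov = 247.6625 / 7 = 35.3804
Σ(R_m − R̄_m)² = 258.3750  ⇒  Var(R_m) = 258.3750 / 7 = 36.9107
β = Cov / Var(R_m) = 35.3804 / 36.9107 = 0.9585

0.959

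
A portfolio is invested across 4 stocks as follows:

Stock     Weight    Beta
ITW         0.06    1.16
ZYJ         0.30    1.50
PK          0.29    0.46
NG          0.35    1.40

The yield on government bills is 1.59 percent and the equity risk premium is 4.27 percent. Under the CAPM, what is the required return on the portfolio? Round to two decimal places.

β_P = Σ w_i β_i = 0.06×1.16 + 0.30×1.50 + 0.29×0.46 + 0.35×1.40 = 1.1430
E(R_P) = R_f + β_P × MRP = 1.59% + 1.1430 × 4.27% = 6.47%

6.47%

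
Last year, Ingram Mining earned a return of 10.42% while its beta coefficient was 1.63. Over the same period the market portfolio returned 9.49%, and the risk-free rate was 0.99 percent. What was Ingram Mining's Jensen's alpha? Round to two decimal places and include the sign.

Market excess return = 9.49% − 0.99% = 8.50%
CAPM benchmark = R_f + β(R_m − R_f) = 0.99% + 1.63 × 8.50% = 14.8450%
α = actual − benchmark = 10.42% − 14.8450% = -4.43%

-4.43%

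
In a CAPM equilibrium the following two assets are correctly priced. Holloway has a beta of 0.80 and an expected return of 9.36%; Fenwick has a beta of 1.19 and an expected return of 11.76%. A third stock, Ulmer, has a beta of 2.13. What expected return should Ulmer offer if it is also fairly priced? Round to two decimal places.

17.54%

MRP (SML slope) = (11.76% − 9.36%) / (1.19 − 0.80) = 2.40% / 0.39 = 6.1538%
R_f (intercept) = 9.36% − 0.80 × 6.1538% = 4.4370%
E(R_Ulmer) = R_f + β × MRP = 4.4370% + 2.13 × 6.1538% = 17.54%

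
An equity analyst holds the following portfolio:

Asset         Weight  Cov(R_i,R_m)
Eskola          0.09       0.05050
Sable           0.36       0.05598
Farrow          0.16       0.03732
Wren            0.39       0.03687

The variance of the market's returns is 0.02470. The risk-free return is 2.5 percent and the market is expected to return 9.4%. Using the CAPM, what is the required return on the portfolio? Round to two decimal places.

15.08%

β_Eskola = 0.05050 / 0.02470 = 2.0445
β_Sable = 0.05598 / 0.02470 = 2.2664
β_Farrow = 0.03732 / 0.02470 = 1.5109
β_Wren = 0.03687 / 0.02470 = 1.4927
β_P = Σ w_i β_i = 0.09×2.0445 + 0.36×2.2664 + 0.16×1.5109 + 0.39×1.4927 = 1.8238
MRP = 9.4% − 2.5% = 6.90%
E(R_P) = R_f + β_P × MRP = 2.5% + 1.8238 × 6.9% = 15.08%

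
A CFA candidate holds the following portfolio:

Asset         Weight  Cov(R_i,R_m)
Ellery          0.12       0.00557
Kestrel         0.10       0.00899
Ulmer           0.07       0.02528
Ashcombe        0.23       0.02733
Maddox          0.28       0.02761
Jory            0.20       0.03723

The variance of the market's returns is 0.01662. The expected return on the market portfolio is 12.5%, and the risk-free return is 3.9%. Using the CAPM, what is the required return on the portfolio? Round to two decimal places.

β_Ellery = 0.00557 / 0.01662 = 0.3351
β_Kestrel = 0.00899 / 0.01662 = 0.5409
β_Ulmer = 0.02528 / 0.01662 = 1.5211
β_Ashcombe = 0.02733 / 0.01662 = 1.6444
β_Maddox = 0.02761 / 0.01662 = 1.6613
β_Jory = 0.03723 / 0.01662 = 2.2401
β_P = Σ w_i β_i = 0.12×0.3351 + 0.10×0.5409 + 0.07×1.5211 + 0.23×1.6444 + 0.28×1.6613 + 0.20×2.2401 = 1.4922
MRP = 12.5% − 3.9% = 8.60%
E(R_P) = R_f + β_P × MRP = 3.9% + 1.4922 × 8.6% = 16.73%

16.73%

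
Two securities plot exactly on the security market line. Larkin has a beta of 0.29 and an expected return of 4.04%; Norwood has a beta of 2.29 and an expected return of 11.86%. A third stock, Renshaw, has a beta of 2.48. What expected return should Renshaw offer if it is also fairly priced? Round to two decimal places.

12.60%

MRP (SML slope) = (11.86% − 4.04%) / (2.29 − 0.29) = 7.82% / 2.00 = 3.9100%
R_f (intercept) = 4.04% − 0.29 × 3.9100% = 2.9061%
E(R_Renshaw) = R_f + β × MRP = 2.9061% + 2.48 × 3.9100% = 12.60%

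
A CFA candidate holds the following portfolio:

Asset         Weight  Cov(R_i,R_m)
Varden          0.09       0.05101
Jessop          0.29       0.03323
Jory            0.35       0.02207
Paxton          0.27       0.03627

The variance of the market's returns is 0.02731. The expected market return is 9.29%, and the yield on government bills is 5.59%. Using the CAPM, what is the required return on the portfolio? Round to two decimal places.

β_Varden = 0.05101 / 0.02731 = 1.8678
β_Jessop = 0.03323 / 0.02731 = 1.2168
β_Jory = 0.02207 / 0.02731 = 0.8081
β_Paxton = 0.03627 / 0.02731 = 1.3281
β_P = Σ w_i β_i = 0.09×1.8678 + 0.29×1.2168 + 0.35×0.8081 + 0.27×1.3281 = 1.1624
MRP = 9.29% − 5.59% = 3.70%
E(R_P) = R_f + β_P × MRP = 5.59% + 1.1624 × 3.70% = 9.89%

9.89%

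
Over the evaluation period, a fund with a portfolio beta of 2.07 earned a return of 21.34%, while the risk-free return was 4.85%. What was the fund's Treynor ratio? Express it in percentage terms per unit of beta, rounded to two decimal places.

7.97%

Treynor = (R_P − R_f) / β_P = (21.34% − 4.85%) / 2.0700 = 16.49% / 2.0700 = 7.97%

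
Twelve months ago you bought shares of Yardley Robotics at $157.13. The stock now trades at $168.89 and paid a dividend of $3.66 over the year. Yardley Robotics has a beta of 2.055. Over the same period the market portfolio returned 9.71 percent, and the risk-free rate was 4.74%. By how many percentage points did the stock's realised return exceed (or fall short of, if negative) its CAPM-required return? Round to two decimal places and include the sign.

-5.14%

Realised HPR = (P1 + D1 − P0) / P0 = (168.89 + 3.66 − 157.13) / 157.13 = 15.42 / 157.13 = 9.8135%
MRP = 9.71% − 4.74% = 4.97%
CAPM required = R_f + β·MRP = 4.74% + 2.055 × 4.97% = 14.95335%
α = realised − required = 9.8135% − 14.95335% = -5.14%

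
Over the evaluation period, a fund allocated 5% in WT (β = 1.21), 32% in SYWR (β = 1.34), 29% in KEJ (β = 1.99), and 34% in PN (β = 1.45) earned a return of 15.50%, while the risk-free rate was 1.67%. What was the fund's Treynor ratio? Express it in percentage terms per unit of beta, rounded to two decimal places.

β_P = 0.05×1.21 + 0.32×1.34 + 0.29×1.99 + 0.34×1.45 = 1.5594
Treynor = (R_P − R_f) / β_P = (15.50% − 1.67%) / 1.5594 = 13.83% / 1.5594 = 8.87%

8.87%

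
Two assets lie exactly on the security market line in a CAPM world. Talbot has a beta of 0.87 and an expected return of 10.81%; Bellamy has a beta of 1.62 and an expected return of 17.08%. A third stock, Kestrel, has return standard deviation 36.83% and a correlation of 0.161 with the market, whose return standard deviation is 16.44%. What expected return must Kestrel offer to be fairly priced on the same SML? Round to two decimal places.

MRP = (17.08% − 10.81%) / (1.62 − 0.87) = 8.3600%
R_f = 10.81% − 0.87 × 8.3600% = 3.5368%
β_Kestrel = ρ·σ_i/σ_m = 0.161 × 36.83 / 16.44 = 0.3607
E(R_Kestrel) = R_f + β × MRP = 3.5368% + 0.3607 × 8.3600% = 6.55%

6.55%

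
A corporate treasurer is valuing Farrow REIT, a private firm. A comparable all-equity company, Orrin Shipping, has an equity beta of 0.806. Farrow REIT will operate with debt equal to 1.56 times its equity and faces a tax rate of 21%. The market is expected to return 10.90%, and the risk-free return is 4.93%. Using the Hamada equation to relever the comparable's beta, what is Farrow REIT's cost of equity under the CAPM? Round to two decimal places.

15.67%

β_L = β_U × [1 + (1 − t)(D/E)] = 0.806 × [1 + (1 − 0.21) × 1.56]
    = 0.806 × [1 + 0.79 × 1.56] = 0.806 × 2.2324 = 1.7993
MRP = 10.90% − 4.93% = 5.97%
E(R) = R_f + β_L × MRP = 4.93% + 1.7993 × 5.97% = 15.67%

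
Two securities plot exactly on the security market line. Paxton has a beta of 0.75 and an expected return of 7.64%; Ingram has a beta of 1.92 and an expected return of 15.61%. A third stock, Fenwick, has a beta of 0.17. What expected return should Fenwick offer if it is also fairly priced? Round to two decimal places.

3.69%

MRP (SML slope) = (15.61% − 7.64%) / (1.92 − 0.75) = 7.97% / 1.17 = 6.8120%
R_f (intercept) = 7.64% − 0.75 × 6.8120% = 2.5310%
E(R_Fenwick) = R_f + β × MRP = 2.5310% + 0.17 × 6.8120% = 3.69%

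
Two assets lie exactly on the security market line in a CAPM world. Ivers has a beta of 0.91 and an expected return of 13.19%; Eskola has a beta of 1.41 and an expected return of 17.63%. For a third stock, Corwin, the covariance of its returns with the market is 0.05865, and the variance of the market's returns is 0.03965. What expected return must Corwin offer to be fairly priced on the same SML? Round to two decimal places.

18.24%

MRP = (17.63% − 13.19%) / (1.41 − 0.91) = 8.8800%
R_f = 13.19% − 0.91 × 8.8800% = 5.1092%
β_Corwin = Cov / Var(R_m) = 0.05865 / 0.03965 = 1.4792
E(R_Corwin) = R_f + β × MRP = 5.1092% + 1.4792 × 8.8800% = 18.24%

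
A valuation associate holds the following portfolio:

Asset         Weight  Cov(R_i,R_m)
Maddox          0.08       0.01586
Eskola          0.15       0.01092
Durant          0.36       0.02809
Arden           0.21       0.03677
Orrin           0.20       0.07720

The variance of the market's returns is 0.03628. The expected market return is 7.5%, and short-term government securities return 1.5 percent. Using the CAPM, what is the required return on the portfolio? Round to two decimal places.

7.48%

β_Maddox = 0.01586 / 0.03628 = 0.4372
β_Eskola = 0.01092 / 0.03628 = 0.3010
β_Durant = 0.02809 / 0.03628 = 0.7743
β_Arden = 0.03677 / 0.03628 = 1.0135
β_Orrin = 0.07720 / 0.03628 = 2.1279
β_P = Σ w_i β_i = 0.08×0.4372 + 0.15×0.3010 + 0.36×0.7743 + 0.21×1.0135 + 0.20×2.1279 = 0.9973
MRP = 7.5% − 1.5% = 6.00%
E(R_P) = R_f + β_P × MRP = 1.5% + 0.9973 × 6.0% = 7.48%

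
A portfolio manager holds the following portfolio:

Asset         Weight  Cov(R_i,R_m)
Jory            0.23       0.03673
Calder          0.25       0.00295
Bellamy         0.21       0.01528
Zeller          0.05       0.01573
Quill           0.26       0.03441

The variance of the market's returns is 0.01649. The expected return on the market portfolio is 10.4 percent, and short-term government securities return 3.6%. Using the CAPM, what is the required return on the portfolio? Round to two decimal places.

β_Jory = 0.03673 / 0.01649 = 2.2274
β_Calder = 0.00295 / 0.01649 = 0.1789
β_Bellamy = 0.01528 / 0.01649 = 0.9266
β_Zeller = 0.01573 / 0.01649 = 0.9539
β_Quill = 0.03441 / 0.01649 = 2.0867
β_P = Σ w_i β_i = 0.23×2.2274 + 0.25×0.1789 + 0.21×0.9266 + 0.05×0.9539 + 0.26×2.0867 = 1.3419
MRP = 10.4% − 3.6% = 6.80%
E(R_P) = R_f + β_P × MRP = 3.6% + 1.3419 × 6.8% = 12.72%

12.72%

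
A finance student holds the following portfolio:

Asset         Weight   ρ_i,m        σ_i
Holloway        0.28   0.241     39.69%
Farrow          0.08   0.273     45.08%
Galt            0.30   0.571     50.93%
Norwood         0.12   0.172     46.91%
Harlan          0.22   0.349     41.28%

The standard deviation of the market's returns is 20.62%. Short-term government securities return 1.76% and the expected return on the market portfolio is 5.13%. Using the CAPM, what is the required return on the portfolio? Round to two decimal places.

4.46%

β_Holloway = 0.241 × 39.69% / 20.62% = 0.4639
β_Farrow = 0.273 × 45.08% / 20.62% = 0.5968
β_Galt = 0.571 × 50.93% / 20.62% = 1.4103
β_Norwood = 0.172 × 46.91% / 20.62% = 0.3913
β_Harlan = 0.349 × 41.28% / 20.62% = 0.6987
β_P = Σ w_i β_i = 0.28×0.4639 + 0.08×0.5968 + 0.30×1.4103 + 0.12×0.3913 + 0.22×0.6987 = 0.8014
MRP = 5.13% − 1.76% = 3.37%
E(R_P) = R_f + β_P × MRP = 1.76% + 0.8014 × 3.37% = 4.46%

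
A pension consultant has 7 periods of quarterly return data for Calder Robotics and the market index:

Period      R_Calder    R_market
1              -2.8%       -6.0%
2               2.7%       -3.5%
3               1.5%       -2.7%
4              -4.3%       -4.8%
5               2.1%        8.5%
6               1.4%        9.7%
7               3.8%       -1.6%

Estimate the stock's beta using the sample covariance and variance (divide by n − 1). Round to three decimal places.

0.200

Mean R_i = (-2.8 + 2.7 + 1.5 − 4.3 + 2.1 + 1.4 + 3.8) / 7 = 0.6286%
Mean R_m = (-6.0 − 3.5 − 2.7 − 4.8 + 8.5 + 9.7 − 1.6) / 7 = -0.0571%
Σ(R_i − R̄_i)(R_m − R̄_m) = 49.5414  ⇒  Cov = 49.5414 / 6 = 8.2569
Σ(R_m − R̄_m)² = 247.4571  ⇒  Var(R_m) = 247.4571 / 6 = 41.2429
β = Cov / Var(R_m) = 8.2569 / 41.2429 = 0.2002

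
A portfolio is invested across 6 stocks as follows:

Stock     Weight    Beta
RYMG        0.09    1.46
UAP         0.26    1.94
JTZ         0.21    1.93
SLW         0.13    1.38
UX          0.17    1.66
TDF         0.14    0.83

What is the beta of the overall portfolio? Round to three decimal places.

β_P = Σ w_i β_i = 0.09×1.46 + 0.26×1.94 + 0.21×1.93 + 0.13×1.38 + 0.17×1.66 + 0.14×0.83 = 1.6189

1.619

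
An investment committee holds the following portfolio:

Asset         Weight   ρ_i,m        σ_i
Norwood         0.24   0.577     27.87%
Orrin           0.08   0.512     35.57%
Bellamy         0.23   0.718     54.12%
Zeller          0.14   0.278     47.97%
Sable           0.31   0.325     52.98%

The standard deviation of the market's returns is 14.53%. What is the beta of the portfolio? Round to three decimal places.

1.477

β_Norwood = 0.577 × 27.87% / 14.53% = 1.1067
β_Orrin = 0.512 × 35.57% / 14.53% = 1.2534
β_Bellamy = 0.718 × 54.12% / 14.53% = 2.6743
β_Zeller = 0.278 × 47.97% / 14.53% = 0.9178
β_Sable = 0.325 × 52.98% / 14.53% = 1.1850
β_P = Σ w_i β_i = 0.24×1.1067 + 0.08×1.2534 + 0.23×2.6743 + 0.14×0.9178 + 0.31×1.1850 = 1.4768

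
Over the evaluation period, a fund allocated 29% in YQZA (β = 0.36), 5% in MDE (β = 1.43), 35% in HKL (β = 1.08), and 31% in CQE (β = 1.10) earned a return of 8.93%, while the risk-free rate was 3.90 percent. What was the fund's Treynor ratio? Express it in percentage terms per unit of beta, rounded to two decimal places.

β_P = 0.29×0.36 + 0.05×1.43 + 0.35×1.08 + 0.31×1.10 = 0.8949
Treynor = (R_P − R_f) / β_P = (8.93% − 3.90%) / 0.8949 = 5.03% / 0.8949 = 5.62%

5.62%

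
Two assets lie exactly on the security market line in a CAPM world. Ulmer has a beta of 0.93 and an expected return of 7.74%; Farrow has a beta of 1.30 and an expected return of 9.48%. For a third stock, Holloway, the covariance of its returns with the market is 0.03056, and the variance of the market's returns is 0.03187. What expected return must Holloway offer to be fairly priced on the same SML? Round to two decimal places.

7.88%

MRP = (9.48% − 7.74%) / (1.30 − 0.93) = 4.7027%
R_f = 7.74% − 0.93 × 4.7027% = 3.3665%
β_Holloway = Cov / Var(R_m) = 0.03056 / 0.03187 = 0.9589
E(R_Holloway) = R_f + β × MRP = 3.3665% + 0.9589 × 4.7027% = 7.88%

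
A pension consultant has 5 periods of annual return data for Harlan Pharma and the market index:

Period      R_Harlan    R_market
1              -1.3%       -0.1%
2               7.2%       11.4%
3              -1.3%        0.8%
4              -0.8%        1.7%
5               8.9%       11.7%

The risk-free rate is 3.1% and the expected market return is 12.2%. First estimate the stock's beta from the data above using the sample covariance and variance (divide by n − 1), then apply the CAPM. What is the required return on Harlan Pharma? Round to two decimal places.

Mean R_i = (-1.3 + 7.2 − 1.3 − 0.8 + 8.9) / 5 = 2.5400%
Mean R_m = (-0.1 + 11.4 + 0.8 + 1.7 + 11.7) / 5 = 5.1000%
Σ(R_i − R̄_i)(R_m − R̄_m) = 119.1700  ⇒  Cov = 119.1700 / 4 = 29.7925
Σ(R_m − R̄_m)² = 140.3400  ⇒  Var(R_m) = 140.3400 / 4 = 35.0850
β = Cov / Var(R_m) = 29.7925 / 35.0850 = 0.8492
MRP = 12.2% − 3.1% = 9.10%
E(R) = R_f + β × MRP = 3.1% + 0.8492 × 9.1% = 10.83%

10.83%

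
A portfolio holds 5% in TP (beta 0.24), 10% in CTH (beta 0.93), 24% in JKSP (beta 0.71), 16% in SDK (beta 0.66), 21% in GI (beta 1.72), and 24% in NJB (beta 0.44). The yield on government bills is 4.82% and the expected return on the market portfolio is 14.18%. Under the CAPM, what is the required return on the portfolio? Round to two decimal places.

12.76%

β_P = Σ w_i β_i = 0.05×0.24 + 0.10×0.93 + 0.24×0.71 + 0.16×0.66 + 0.21×1.72 + 0.24×0.44 = 0.8478
MRP = 14.18% − 4.82% = 9.36%
E(R_P) = R_f + β_P × MRP = 4.82% + 0.8478 × 9.36% = 12.76%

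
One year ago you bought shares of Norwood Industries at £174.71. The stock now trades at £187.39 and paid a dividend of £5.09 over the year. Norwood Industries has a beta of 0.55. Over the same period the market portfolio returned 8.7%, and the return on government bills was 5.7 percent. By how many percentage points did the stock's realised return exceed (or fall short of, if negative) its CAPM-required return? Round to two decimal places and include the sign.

+2.82%

Realised HPR = (P1 + D1 − P0) / P0 = (187.39 + 5.09 − 174.71) / 174.71 = 17.77 / 174.71 = 10.1711%
MRP = 8.7% − 5.7% = 3.00%
CAPM required = R_f + β·MRP = 5.7% + 0.55 × 3.0% = 7.3500%
α = realised − required = 10.1711% − 7.3500% = +2.82%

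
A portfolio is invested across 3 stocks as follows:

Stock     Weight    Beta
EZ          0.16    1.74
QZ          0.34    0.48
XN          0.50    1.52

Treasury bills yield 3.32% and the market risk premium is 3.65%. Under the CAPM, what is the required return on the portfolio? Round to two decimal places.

β_P = Σ w_i β_i = 0.16×1.74 + 0.34×0.48 + 0.50×1.52 = 1.2016
E(R_P) = R_f + β_P × MRP = 3.32% + 1.2016 × 3.65% = 7.71%

7.71%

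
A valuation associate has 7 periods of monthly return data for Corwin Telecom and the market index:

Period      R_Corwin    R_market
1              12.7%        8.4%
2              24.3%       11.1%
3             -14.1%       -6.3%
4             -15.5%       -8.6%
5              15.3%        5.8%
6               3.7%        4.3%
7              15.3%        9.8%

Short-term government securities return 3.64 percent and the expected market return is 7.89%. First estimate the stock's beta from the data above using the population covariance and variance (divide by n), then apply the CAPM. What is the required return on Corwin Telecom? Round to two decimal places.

11.77%

Mean R_i = (12.7 + 24.3 − 14.1 − 15.5 + 15.3 + 3.7 + 15.3) / 7 = 5.9571%
Mean R_m = (8.4 + 11.1 − 6.3 − 8.6 + 5.8 + 4.3 + 9.8) / 7 = 3.5000%
Σ(R_i − R̄_i)(R_m − R̄_m) = 707.1800  ⇒  Cov = 707.1800 / 7 = 101.0257
Σ(R_m − R̄_m)² = 369.8400  ⇒  Var(R_m) = 369.8400 / 7 = 52.8343
β = Cov / Var(R_m) = 101.0257 / 52.8343 = 1.9121
MRP = 7.89% − 3.64% = 4.25%
E(R) = R_f + β × MRP = 3.64% + 1.9121 × 4.25% = 11.77%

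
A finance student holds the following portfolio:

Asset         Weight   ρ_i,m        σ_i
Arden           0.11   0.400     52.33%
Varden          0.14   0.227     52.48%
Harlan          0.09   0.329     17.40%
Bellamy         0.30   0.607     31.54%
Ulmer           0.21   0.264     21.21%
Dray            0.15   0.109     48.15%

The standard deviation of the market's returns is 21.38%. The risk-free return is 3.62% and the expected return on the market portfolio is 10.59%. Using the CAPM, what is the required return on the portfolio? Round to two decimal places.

7.59%

β_Arden = 0.400 × 52.33% / 21.38% = 0.9790
β_Varden = 0.227 × 52.48% / 21.38% = 0.5572
β_Harlan = 0.329 × 17.40% / 21.38% = 0.2678
β_Bellamy = 0.607 × 31.54% / 21.38% = 0.8955
β_Ulmer = 0.264 × 21.21% / 21.38% = 0.2619
β_Dray = 0.109 × 48.15% / 21.38% = 0.2455
β_P = Σ w_i β_i = 0.11×0.9790 + 0.14×0.5572 + 0.09×0.2678 + 0.30×0.8955 + 0.21×0.2619 + 0.15×0.2455 = 0.5703
MRP = 10.59% − 3.62% = 6.97%
E(R_P) = R_f + β_P × MRP = 3.62% + 0.5703 × 6.97% = 7.59%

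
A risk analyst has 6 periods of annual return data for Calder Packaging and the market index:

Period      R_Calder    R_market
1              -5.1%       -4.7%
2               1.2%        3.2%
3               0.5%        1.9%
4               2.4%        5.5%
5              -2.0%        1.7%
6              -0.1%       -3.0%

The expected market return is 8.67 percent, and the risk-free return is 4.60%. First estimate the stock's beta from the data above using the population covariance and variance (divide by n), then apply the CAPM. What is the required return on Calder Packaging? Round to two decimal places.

6.85%

Mean R_i = (-5.1 + 1.2 + 0.5 + 2.4 − 2.0 − 0.1) / 6 = -0.5167%
Mean R_m = (-4.7 + 3.2 + 1.9 + 5.5 + 1.7 − 3.0) / 6 = 0.7667%
Σ(R_i − R̄_i)(R_m − R̄_m) = 41.2367  ⇒  Cov = 41.2367 / 6 = 6.8728
Σ(R_m − R̄_m)² = 74.5533  ⇒  Var(R_m) = 74.5533 / 6 = 12.4256
β = Cov / Var(R_m) = 6.8728 / 12.4256 = 0.5531
MRP = 8.67% − 4.60% = 4.07%
E(R) = R_f + β × MRP = 4.60% + 0.5531 × 4.07% = 6.85%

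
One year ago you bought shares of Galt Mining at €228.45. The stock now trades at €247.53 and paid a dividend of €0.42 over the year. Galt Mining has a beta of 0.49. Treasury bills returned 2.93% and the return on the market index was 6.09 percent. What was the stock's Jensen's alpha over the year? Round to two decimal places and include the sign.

Realised HPR = (P1 + D1 − P0) / P0 = (247.53 + 0.42 − 228.45) / 228.45 = 19.50 / 228.45 = 8.5358%
MRP = 6.09% − 2.93% = 3.16%
CAPM required = R_f + β·MRP = 2.93% + 0.49 × 3.16% = 4.4784%
α = realised − required = 8.5358% − 4.4784% = +4.06%

+4.06%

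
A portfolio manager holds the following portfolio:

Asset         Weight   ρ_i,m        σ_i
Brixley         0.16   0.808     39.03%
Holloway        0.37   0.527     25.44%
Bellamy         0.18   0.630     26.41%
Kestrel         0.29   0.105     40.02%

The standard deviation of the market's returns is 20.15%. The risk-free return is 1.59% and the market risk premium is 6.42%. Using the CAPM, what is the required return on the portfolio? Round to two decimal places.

6.12%

β_Brixley = 0.808 × 39.03% / 20.15% = 1.5651
β_Holloway = 0.527 × 25.44% / 20.15% = 0.6654
β_Bellamy = 0.630 × 26.41% / 20.15% = 0.8257
β_Kestrel = 0.105 × 40.02% / 20.15% = 0.2085
β_P = Σ w_i β_i = 0.16×1.5651 + 0.37×0.6654 + 0.18×0.8257 + 0.29×0.2085 = 0.7057
E(R_P) = R_f + β_P × MRP = 1.59% + 0.7057 × 6.42% = 6.12%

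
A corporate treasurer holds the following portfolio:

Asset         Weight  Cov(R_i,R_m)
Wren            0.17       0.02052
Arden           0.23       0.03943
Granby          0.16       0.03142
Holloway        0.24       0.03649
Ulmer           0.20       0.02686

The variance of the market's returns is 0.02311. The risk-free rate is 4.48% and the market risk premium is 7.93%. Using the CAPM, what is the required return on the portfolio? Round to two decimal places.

15.36%

β_Wren = 0.02052 / 0.02311 = 0.8879
β_Arden = 0.03943 / 0.02311 = 1.7062
β_Granby = 0.03142 / 0.02311 = 1.3596
β_Holloway = 0.03649 / 0.02311 = 1.5790
β_Ulmer = 0.02686 / 0.02311 = 1.1623
β_P = Σ w_i β_i = 0.17×0.8879 + 0.23×1.7062 + 0.16×1.3596 + 0.24×1.5790 + 0.20×1.1623 = 1.3723
E(R_P) = R_f + β_P × MRP = 4.48% + 1.3723 × 7.93% = 15.36%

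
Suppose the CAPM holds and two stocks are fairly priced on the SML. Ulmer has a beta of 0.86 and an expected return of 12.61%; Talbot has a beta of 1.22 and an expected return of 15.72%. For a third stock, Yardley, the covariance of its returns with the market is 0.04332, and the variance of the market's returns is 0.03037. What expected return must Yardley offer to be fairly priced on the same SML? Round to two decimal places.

17.50%

MRP = (15.72% − 12.61%) / (1.22 − 0.86) = 8.6389%
R_f = 12.61% − 0.86 × 8.6389% = 5.1805%
β_Yardley = Cov / Var(R_m) = 0.04332 / 0.03037 = 1.4264
E(R_Yardley) = R_f + β × MRP = 5.1805% + 1.4264 × 8.6389% = 17.50%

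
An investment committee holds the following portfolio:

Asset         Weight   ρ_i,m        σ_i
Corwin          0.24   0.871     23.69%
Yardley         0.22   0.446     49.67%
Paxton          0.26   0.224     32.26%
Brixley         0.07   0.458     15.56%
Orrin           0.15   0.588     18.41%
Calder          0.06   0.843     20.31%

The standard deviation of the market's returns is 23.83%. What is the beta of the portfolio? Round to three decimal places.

β_Corwin = 0.871 × 23.69% / 23.83% = 0.8659
β_Yardley = 0.446 × 49.67% / 23.83% = 0.9296
β_Paxton = 0.224 × 32.26% / 23.83% = 0.3032
β_Brixley = 0.458 × 15.56% / 23.83% = 0.2991
β_Orrin = 0.588 × 18.41% / 23.83% = 0.4543
β_Calder = 0.843 × 20.31% / 23.83% = 0.7185
β_P = Σ w_i β_i = 0.24×0.8659 + 0.22×0.9296 + 0.26×0.3032 + 0.07×0.2991 + 0.15×0.4543 + 0.06×0.7185 = 0.6234

0.623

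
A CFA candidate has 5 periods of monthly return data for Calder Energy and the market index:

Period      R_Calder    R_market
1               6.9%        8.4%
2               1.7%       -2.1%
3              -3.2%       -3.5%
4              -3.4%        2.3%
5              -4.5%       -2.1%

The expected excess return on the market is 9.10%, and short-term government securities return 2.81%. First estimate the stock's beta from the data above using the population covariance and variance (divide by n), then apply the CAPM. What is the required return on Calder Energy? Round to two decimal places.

9.38%

Mean R_i = (6.9 + 1.7 − 3.2 − 3.4 − 4.5) / 5 = -0.5000%
Mean R_m = (8.4 − 2.1 − 3.5 + 2.3 − 2.1) / 5 = 0.6000%
Σ(R_i − R̄_i)(R_m − R̄_m) = 68.7200  ⇒  Cov = 68.7200 / 5 = 13.7440
Σ(R_m − R̄_m)² = 95.1200  ⇒  Var(R_m) = 95.1200 / 5 = 19.0240
β = Cov / Var(R_m) = 13.7440 / 19.0240 = 0.7225
E(R) = R_f + β × MRP = 2.81% + 0.7225 × 9.10% = 9.38%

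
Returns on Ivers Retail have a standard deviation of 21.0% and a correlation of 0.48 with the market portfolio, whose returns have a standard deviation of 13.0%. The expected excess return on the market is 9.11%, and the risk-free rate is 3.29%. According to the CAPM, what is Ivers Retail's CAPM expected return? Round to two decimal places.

β = ρ × σ_i / σ_m = 0.48 × 21.0% / 13.0% = 0.7754
E(R) = 3.29% + 0.7754 × 9.11% = 10.35%

10.35%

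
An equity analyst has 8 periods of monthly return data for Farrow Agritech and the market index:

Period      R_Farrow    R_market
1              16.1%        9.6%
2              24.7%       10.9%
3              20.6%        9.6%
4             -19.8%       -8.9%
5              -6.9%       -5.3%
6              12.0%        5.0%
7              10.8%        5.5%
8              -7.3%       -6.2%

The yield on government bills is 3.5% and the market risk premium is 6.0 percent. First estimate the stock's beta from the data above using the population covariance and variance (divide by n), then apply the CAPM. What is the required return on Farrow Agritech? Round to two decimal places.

Mean R_i = (16.1 + 24.7 + 20.6 − 19.8 − 6.9 + 12.0 + 10.8 − 7.3) / 8 = 6.2750%
Mean R_m = (9.6 + 10.9 + 9.6 − 8.9 − 5.3 + 5.0 + 5.5 − 6.2) / 8 = 2.5250%
Σ(R_i − R̄_i)(R_m − R̄_m) = 872.2450  ⇒  Cov = 872.2450 / 8 = 109.0306
Σ(R_m − R̄_m)² = 453.1150  ⇒  Var(R_m) = 453.1150 / 8 = 56.6394
β = Cov / Var(R_m) = 109.0306 / 56.6394 = 1.9250
E(R) = R_f + β × MRP = 3.5% + 1.9250 × 6.0% = 15.05%

15.05%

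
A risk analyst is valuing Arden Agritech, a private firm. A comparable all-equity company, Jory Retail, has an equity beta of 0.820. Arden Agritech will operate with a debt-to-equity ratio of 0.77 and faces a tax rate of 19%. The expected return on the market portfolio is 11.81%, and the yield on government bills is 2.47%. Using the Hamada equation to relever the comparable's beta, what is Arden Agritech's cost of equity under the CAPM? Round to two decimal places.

β_L = β_U × [1 + (1 − t)(D/E)] = 0.820 × [1 + (1 − 0.19) × 0.77]
    = 0.820 × [1 + 0.81 × 0.77] = 0.820 × 1.6237 = 1.3314
MRP = 11.81% − 2.47% = 9.34%
E(R) = R_f + β_L × MRP = 2.47% + 1.3314 × 9.34% = 14.91%

14.91%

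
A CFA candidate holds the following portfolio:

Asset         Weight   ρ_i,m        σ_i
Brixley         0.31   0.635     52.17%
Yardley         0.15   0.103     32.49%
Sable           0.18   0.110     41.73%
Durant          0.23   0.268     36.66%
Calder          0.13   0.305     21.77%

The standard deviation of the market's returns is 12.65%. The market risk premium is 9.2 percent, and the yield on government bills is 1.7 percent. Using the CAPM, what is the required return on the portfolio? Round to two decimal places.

β_Brixley = 0.635 × 52.17% / 12.65% = 2.6188
β_Yardley = 0.103 × 32.49% / 12.65% = 0.2645
β_Sable = 0.110 × 41.73% / 12.65% = 0.3629
β_Durant = 0.268 × 36.66% / 12.65% = 0.7767
β_Calder = 0.305 × 21.77% / 12.65% = 0.5249
β_P = Σ w_i β_i = 0.31×2.6188 + 0.15×0.2645 + 0.18×0.3629 + 0.23×0.7767 + 0.13×0.5249 = 1.1637
E(R_P) = R_f + β_P × MRP = 1.7% + 1.1637 × 9.2% = 12.41%

12.41%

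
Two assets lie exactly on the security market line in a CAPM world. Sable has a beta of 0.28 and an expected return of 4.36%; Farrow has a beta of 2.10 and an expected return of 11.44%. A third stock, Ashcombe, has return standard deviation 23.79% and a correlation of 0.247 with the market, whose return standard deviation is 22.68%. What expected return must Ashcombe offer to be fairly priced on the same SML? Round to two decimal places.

4.28%

MRP = (11.44% − 4.36%) / (2.10 − 0.28) = 3.8901%
R_f = 4.36% − 0.28 × 3.8901% = 3.2708%
β_Ashcombe = ρ·σ_i/σ_m = 0.247 × 23.79 / 22.68 = 0.2591
E(R_Ashcombe) = R_f + β × MRP = 3.2708% + 0.2591 × 3.8901% = 4.28%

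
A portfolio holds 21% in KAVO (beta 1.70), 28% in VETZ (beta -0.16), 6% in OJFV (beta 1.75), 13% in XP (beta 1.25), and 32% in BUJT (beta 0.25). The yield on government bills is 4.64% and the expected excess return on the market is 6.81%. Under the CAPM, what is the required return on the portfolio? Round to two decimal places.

9.13%

β_P = Σ w_i β_i = 0.21×1.70 + 0.28×-0.16 + 0.06×1.75 + 0.13×1.25 + 0.32×0.25 = 0.6597
E(R_P) = R_f + β_P × MRP = 4.64% + 0.6597 × 6.81% = 9.13%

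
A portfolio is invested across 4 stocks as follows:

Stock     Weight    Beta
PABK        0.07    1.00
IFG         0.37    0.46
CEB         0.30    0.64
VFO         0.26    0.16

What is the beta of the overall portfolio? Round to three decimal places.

0.474

β_P = Σ w_i β_i = 0.07×1.00 + 0.37×0.46 + 0.30×0.64 + 0.26×0.16 = 0.4738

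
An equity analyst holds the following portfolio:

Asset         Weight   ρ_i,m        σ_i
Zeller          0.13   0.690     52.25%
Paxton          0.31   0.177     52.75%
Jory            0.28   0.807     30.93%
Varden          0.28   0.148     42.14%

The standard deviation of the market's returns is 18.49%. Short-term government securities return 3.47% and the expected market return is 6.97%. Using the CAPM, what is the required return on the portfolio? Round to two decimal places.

β_Zeller = 0.690 × 52.25% / 18.49% = 1.9498
β_Paxton = 0.177 × 52.75% / 18.49% = 0.5050
β_Jory = 0.807 × 30.93% / 18.49% = 1.3499
β_Varden = 0.148 × 42.14% / 18.49% = 0.3373
β_P = Σ w_i β_i = 0.13×1.9498 + 0.31×0.5050 + 0.28×1.3499 + 0.28×0.3373 = 0.8824
MRP = 6.97% − 3.47% = 3.50%
E(R_P) = R_f + β_P × MRP = 3.47% + 0.8824 × 3.50% = 6.56%

6.56%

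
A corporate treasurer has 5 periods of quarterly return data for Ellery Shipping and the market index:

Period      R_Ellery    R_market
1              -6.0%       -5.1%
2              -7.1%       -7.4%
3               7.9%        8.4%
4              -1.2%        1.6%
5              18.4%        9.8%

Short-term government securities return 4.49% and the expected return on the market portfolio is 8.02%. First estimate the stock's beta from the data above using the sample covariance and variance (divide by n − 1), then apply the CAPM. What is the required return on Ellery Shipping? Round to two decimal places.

9.07%

Mean R_i = (-6.0 − 7.1 + 7.9 − 1.2 + 18.4) / 5 = 2.4000%
Mean R_m = (-5.1 − 7.4 + 8.4 + 1.6 + 9.8) / 5 = 1.4600%
Σ(R_i − R̄_i)(R_m − R̄_m) = 310.3800  ⇒  Cov = 310.3800 / 4 = 77.5950
Σ(R_m − R̄_m)² = 239.2720  ⇒  Var(R_m) = 239.2720 / 4 = 59.8180
β = Cov / Var(R_m) = 77.5950 / 59.8180 = 1.2972
MRP = 8.02% − 4.49% = 3.53%
E(R) = R_f + β × MRP = 4.49% + 1.2972 × 3.53% = 9.07%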